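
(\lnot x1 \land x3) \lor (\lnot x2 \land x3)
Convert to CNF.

(\lnot x1 \lor \lnot x2) \land x3

(\lnot x1 \land x3) \lor (\lnot x2 \land x3)
= (\lnot x1 \lor \lnot x2) \land (\lnot x1 \lor x3) \land (x3 \lor \lnot x2) \land (x3 \lor x3)   — distribute \lor over \land
= (\lnot x1 \lor \lnot x2) \land x3   — simplify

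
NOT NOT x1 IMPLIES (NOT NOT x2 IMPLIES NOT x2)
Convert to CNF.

NOT x1 OR NOT x2

NOT NOT x1 IMPLIES (NOT NOT x2 IMPLIES NOT x2)
≡ NOT NOT NOT x1 OR (NOT NOT x2 IMPLIES NOT x2)
≡ NOT NOT NOT x1 OR NOT NOT NOT x2 OR NOT x2
≡ NOT x1 OR NOT NOT NOT x2 OR NOT x2
≡ NOT x1 OR NOT x2 OR NOT x2
≡ NOT x1 OR NOT x2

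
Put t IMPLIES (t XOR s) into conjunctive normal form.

NOT t OR NOT s

t IMPLIES (t XOR s)
≡ NOT t OR (t XOR s)   (eliminate IMPLIES)
≡ NOT t OR ((t OR s) AND NOT (t AND s))   (expand XOR)
≡ NOT t OR ((t OR s) AND (NOT t OR NOT s))   (De Morgan)
≡ (NOT t OR t OR s) AND (NOT t OR NOT t OR NOT s)   (distribute OR over AND)
≡ NOT t OR NOT s   (simplify)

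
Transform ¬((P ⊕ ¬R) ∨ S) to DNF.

(¬P ∧ R ∧ ¬S) ∨ (¬R ∧ P ∧ ¬S)

¬((P ⊕ ¬R) ∨ S)
= ¬((P ∧ ¬¬R) ∨ (¬P ∧ ¬R) ∨ S)   (expand ⊕)
= ¬(P ∧ ¬¬R) ∧ ¬(¬P ∧ ¬R) ∧ ¬S   (De Morgan)
= (¬P ∨ ¬¬¬R) ∧ ¬(¬P ∧ ¬R) ∧ ¬S   (De Morgan)
= (¬P ∨ ¬R) ∧ ¬(¬P ∧ ¬R) ∧ ¬S   (double negation)
= (¬P ∨ ¬R) ∧ (¬¬P ∨ ¬¬R) ∧ ¬S   (De Morgan)
= (¬P ∨ ¬R) ∧ (P ∨ ¬¬R) ∧ ¬S   (double negation)
= (¬P ∨ ¬R) ∧ (P ∨ R) ∧ ¬S   (double negation)
= (¬P ∧ P ∧ ¬S) ∨ (¬P ∧ R ∧ ¬S) ∨ (¬R ∧ P ∧ ¬S) ∨ (¬R ∧ R ∧ ¬S)   (distribute ∧ over ∨)
= (¬P ∧ R ∧ ¬S) ∨ (¬R ∧ P ∧ ¬S)   (simplify)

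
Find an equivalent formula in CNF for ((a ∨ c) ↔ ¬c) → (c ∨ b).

c ∨ ¬a ∨ b

((a ∨ c) ↔ ¬c) → (c ∨ b)
≡ ¬((a ∨ c) ↔ ¬c) ∨ c ∨ b
≡ ¬(((a ∨ c) → ¬c) ∧ (¬c → (a ∨ c))) ∨ c ∨ b
≡ ¬((¬(a ∨ c) ∨ ¬c) ∧ (¬c → (a ∨ c))) ∨ c ∨ b
≡ ¬((¬(a ∨ c) ∨ ¬c) ∧ (¬¬c ∨ a ∨ c)) ∨ c ∨ b
≡ ¬(¬(a ∨ c) ∨ ¬c) ∨ ¬(¬¬c ∨ a ∨ c) ∨ c ∨ b
≡ (¬¬(a ∨ c) ∧ ¬¬c) ∨ ¬(¬¬c ∨ a ∨ c) ∨ c ∨ b
≡ ((a ∨ c) ∧ ¬¬c) ∨ ¬(¬¬c ∨ a ∨ c) ∨ c ∨ b
≡ ((a ∨ c) ∧ c) ∨ ¬(¬¬c ∨ a ∨ c) ∨ c ∨ b
≡ ((a ∨ c) ∧ c) ∨ (¬¬¬c ∧ ¬a ∧ ¬c) ∨ c ∨ b
≡ ((a ∨ c) ∧ c) ∨ (¬c ∧ ¬a ∧ ¬c) ∨ c ∨ b
≡ (a ∨ c ∨ ¬c ∨ c ∨ b) ∧ (a ∨ c ∨ ¬a ∨ c ∨ b) ∧ (a ∨ c ∨ ¬c ∨ c ∨ b) ∧ (c ∨ ¬c ∨ c ∨ b) ∧ (c ∨ ¬a ∨ c ∨ b) ∧ (c ∨ ¬c ∨ c ∨ b)
≡ c ∨ ¬a ∨ b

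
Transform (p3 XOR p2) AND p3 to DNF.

(p3 XOR p2) AND p3
⇔ ((p3 AND NOT p2) OR (NOT p3 AND p2)) AND p3   [expand XOR]
⇔ (p3 AND NOT p2 AND p3) OR (NOT p3 AND p2 AND p3)   [distribute AND over OR]
⇔ p3 AND NOT p2   [simplify]

p3 AND NOT p2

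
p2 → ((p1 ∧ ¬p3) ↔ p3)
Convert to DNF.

¬p2 ∨ (¬p1 ∧ ¬p3)

p2 → ((p1 ∧ ¬p3) ↔ p3)
≡ ¬p2 ∨ ((p1 ∧ ¬p3) ↔ p3)   [eliminate →]
≡ ¬p2 ∨ (((p1 ∧ ¬p3) → p3) ∧ (p3 → (p1 ∧ ¬p3)))   [eliminate ↔]
≡ ¬p2 ∨ ((¬(p1 ∧ ¬p3) ∨ p3) ∧ (p3 → (p1 ∧ ¬p3)))   [eliminate →]
≡ ¬p2 ∨ ((¬(p1 ∧ ¬p3) ∨ p3) ∧ (¬p3 ∨ (p1 ∧ ¬p3)))   [eliminate →]
≡ ¬p2 ∨ ((¬p1 ∨ ¬¬p3 ∨ p3) ∧ (¬p3 ∨ (p1 ∧ ¬p3)))   [De Morgan]
≡ ¬p2 ∨ ((¬p1 ∨ p3 ∨ p3) ∧ (¬p3 ∨ (p1 ∧ ¬p3)))   [double negation]
≡ ¬p2 ∨ (¬p1 ∧ ¬p3) ∨ (¬p1 ∧ p1 ∧ ¬p3) ∨ (p3 ∧ ¬p3) ∨ (p3 ∧ p1 ∧ ¬p3) ∨ (p3 ∧ ¬p3) ∨ (p3 ∧ p1 ∧ ¬p3)   [distribute ∧ over ∨]
≡ ¬p2 ∨ (¬p1 ∧ ¬p3)   [simplify]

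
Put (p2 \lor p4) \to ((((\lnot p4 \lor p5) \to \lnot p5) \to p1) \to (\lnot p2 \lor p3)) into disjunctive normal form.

(p2 \lor p4) \to ((((\lnot p4 \lor p5) \to \lnot p5) \to p1) \to (\lnot p2 \lor p3))
⇔ \lnot (p2 \lor p4) \lor ((((\lnot p4 \lor p5) \to \lnot p5) \to p1) \to (\lnot p2 \lor p3))   [eliminate \to]
⇔ \lnot (p2 \lor p4) \lor \lnot (((\lnot p4 \lor p5) \to \lnot p5) \to p1) \lor \lnot p2 \lor p3   [eliminate \to]
⇔ \lnot (p2 \lor p4) \lor \lnot (\lnot ((\lnot p4 \lor p5) \to \lnot p5) \lor p1) \lor \lnot p2 \lor p3   [eliminate \to]
⇔ \lnot (p2 \lor p4) \lor \lnot (\lnot (\lnot (\lnot p4 \lor p5) \lor \lnot p5) \lor p1) \lor \lnot p2 \lor p3   [eliminate \to]
⇔ (\lnot p2 \land \lnot p4) \lor \lnot (\lnot (\lnot (\lnot p4 \lor p5) \lor \lnot p5) \lor p1) \lor \lnot p2 \lor p3   [De Morgan]
⇔ (\lnot p2 \land \lnot p4) \lor (\lnot \lnot (\lnot (\lnot p4 \lor p5) \lor \lnot p5) \land \lnot p1) \lor \lnot p2 \lor p3   [De Morgan]
⇔ (\lnot p2 \land \lnot p4) \lor ((\lnot (\lnot p4 \lor p5) \lor \lnot p5) \land \lnot p1) \lor \lnot p2 \lor p3   [double negation]
⇔ (\lnot p2 \land \lnot p4) \lor (((\lnot \lnot p4 \land \lnot p5) \lor \lnot p5) \land \lnot p1) \lor \lnot p2 \lor p3   [De Morgan]
⇔ (\lnot p2 \land \lnot p4) \lor (((p4 \land \lnot p5) \lor \lnot p5) \land \lnot p1) \lor \lnot p2 \lor p3   [double negation]
⇔ (\lnot p2 \land \lnot p4) \lor (p4 \land \lnot p5 \land \lnot p1) \lor (\lnot p5 \land \lnot p1) \lor \lnot p2 \lor p3   [distribute \land over \lor]
⇔ (\lnot p5 \land \lnot p1) \lor \lnot p2 \lor p3   [simplify]

(\lnot p5 \land \lnot p1) \lor \lnot p2 \lor p3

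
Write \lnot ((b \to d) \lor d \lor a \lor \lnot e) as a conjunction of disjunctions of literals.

\lnot ((b \to d) \lor d \lor a \lor \lnot e)
= \lnot (\lnot b \lor d \lor d \lor a \lor \lnot e)
= \lnot \lnot b \land \lnot d \land \lnot d \land \lnot a \land \lnot \lnot e
= b \land \lnot d \land \lnot d \land \lnot a \land \lnot \lnot e
= b \land \lnot d \land \lnot d \land \lnot a \land e
= b \land \lnot d \land \lnot a \land e

b \land \lnot d \land \lnot a \land e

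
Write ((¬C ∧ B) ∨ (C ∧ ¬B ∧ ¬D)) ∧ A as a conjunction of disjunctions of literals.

(¬C ∨ ¬B) ∧ (¬C ∨ ¬D) ∧ (B ∨ C) ∧ (B ∨ ¬D) ∧ A

((¬C ∧ B) ∨ (C ∧ ¬B ∧ ¬D)) ∧ A
⇔ (¬C ∨ C) ∧ (¬C ∨ ¬B) ∧ (¬C ∨ ¬D) ∧ (B ∨ C) ∧ (B ∨ ¬B) ∧ (B ∨ ¬D) ∧ A   (distribute ∨ over ∧)
⇔ (¬C ∨ ¬B) ∧ (¬C ∨ ¬D) ∧ (B ∨ C) ∧ (B ∨ ¬D) ∧ A   (simplify)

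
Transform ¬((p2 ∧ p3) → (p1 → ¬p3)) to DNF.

p2 ∧ p3 ∧ p1

¬((p2 ∧ p3) → (p1 → ¬p3))
≡ ¬(¬(p2 ∧ p3) ∨ (p1 → ¬p3))   — eliminate →
≡ ¬(¬(p2 ∧ p3) ∨ ¬p1 ∨ ¬p3)   — eliminate →
≡ ¬¬(p2 ∧ p3) ∧ ¬¬p1 ∧ ¬¬p3   — De Morgan
≡ p2 ∧ p3 ∧ ¬¬p1 ∧ ¬¬p3   — double negation
≡ p2 ∧ p3 ∧ p1 ∧ ¬¬p3   — double negation
≡ p2 ∧ p3 ∧ p1 ∧ p3   — double negation
≡ p2 ∧ p3 ∧ p1   — simplify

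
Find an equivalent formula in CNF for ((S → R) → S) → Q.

((S → R) → S) → Q
≡ ¬((S → R) → S) ∨ Q   — eliminate →
≡ ¬(¬(S → R) ∨ S) ∨ Q   — eliminate →
≡ ¬(¬(¬S ∨ R) ∨ S) ∨ Q   — eliminate →
≡ (¬¬(¬S ∨ R) ∧ ¬S) ∨ Q   — De Morgan
≡ ((¬S ∨ R) ∧ ¬S) ∨ Q   — double negation
≡ (¬S ∨ R ∨ Q) ∧ (¬S ∨ Q)   — distribute ∨ over ∧
≡ ¬S ∨ Q   — simplify

¬S ∨ Q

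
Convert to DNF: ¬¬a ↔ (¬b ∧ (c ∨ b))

(¬a ∧ b) ∨ (¬a ∧ ¬c ∧ ¬b) ∨ (¬b ∧ c ∧ a)

¬¬a ↔ (¬b ∧ (c ∨ b))
⇔ (¬¬a → (¬b ∧ (c ∨ b))) ∧ ((¬b ∧ (c ∨ b)) → ¬¬a)   (eliminate ↔)
⇔ (¬¬¬a ∨ (¬b ∧ (c ∨ b))) ∧ ((¬b ∧ (c ∨ b)) → ¬¬a)   (eliminate →)
⇔ (¬¬¬a ∨ (¬b ∧ (c ∨ b))) ∧ (¬(¬b ∧ (c ∨ b)) ∨ ¬¬a)   (eliminate →)
⇔ (¬a ∨ (¬b ∧ (c ∨ b))) ∧ (¬(¬b ∧ (c ∨ b)) ∨ ¬¬a)   (double negation)
⇔ (¬a ∨ (¬b ∧ (c ∨ b))) ∧ (¬¬b ∨ ¬(c ∨ b) ∨ ¬¬a)   (De Morgan)
⇔ (¬a ∨ (¬b ∧ (c ∨ b))) ∧ (b ∨ ¬(c ∨ b) ∨ ¬¬a)   (double negation)
⇔ (¬a ∨ (¬b ∧ (c ∨ b))) ∧ (b ∨ (¬c ∧ ¬b) ∨ ¬¬a)   (De Morgan)
⇔ (¬a ∨ (¬b ∧ (c ∨ b))) ∧ (b ∨ (¬c ∧ ¬b) ∨ a)   (double negation)
⇔ (¬a ∧ b) ∨ (¬a ∧ ¬c ∧ ¬b) ∨ (¬a ∧ a) ∨ (¬b ∧ c ∧ b) ∨ (¬b ∧ c ∧ ¬c ∧ ¬b) ∨ (¬b ∧ c ∧ a) ∨ (¬b ∧ b ∧ b) ∨ (¬b ∧ b ∧ ¬c ∧ ¬b) ∨ (¬b ∧ b ∧ a)   (distribute ∧ over ∨)
⇔ (¬a ∧ b) ∨ (¬a ∧ ¬c ∧ ¬b) ∨ (¬b ∧ c ∧ a)   (simplify)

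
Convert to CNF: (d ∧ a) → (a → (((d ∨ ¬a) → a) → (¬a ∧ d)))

(d ∧ a) → (a → (((d ∨ ¬a) → a) → (¬a ∧ d)))
≡ ¬(d ∧ a) ∨ (a → (((d ∨ ¬a) → a) → (¬a ∧ d)))   [eliminate →]
≡ ¬(d ∧ a) ∨ ¬a ∨ (((d ∨ ¬a) → a) → (¬a ∧ d))   [eliminate →]
≡ ¬(d ∧ a) ∨ ¬a ∨ ¬((d ∨ ¬a) → a) ∨ (¬a ∧ d)   [eliminate →]
≡ ¬(d ∧ a) ∨ ¬a ∨ ¬(¬(d ∨ ¬a) ∨ a) ∨ (¬a ∧ d)   [eliminate →]
≡ ¬d ∨ ¬a ∨ ¬a ∨ ¬(¬(d ∨ ¬a) ∨ a) ∨ (¬a ∧ d)   [De Morgan]
≡ ¬d ∨ ¬a ∨ ¬a ∨ (¬¬(d ∨ ¬a) ∧ ¬a) ∨ (¬a ∧ d)   [De Morgan]
≡ ¬d ∨ ¬a ∨ ¬a ∨ ((d ∨ ¬a) ∧ ¬a) ∨ (¬a ∧ d)   [double negation]
≡ (¬d ∨ ¬a ∨ ¬a ∨ d ∨ ¬a ∨ ¬a) ∧ (¬d ∨ ¬a ∨ ¬a ∨ d ∨ ¬a ∨ d) ∧ (¬d ∨ ¬a ∨ ¬a ∨ ¬a ∨ ¬a) ∧ (¬d ∨ ¬a ∨ ¬a ∨ ¬a ∨ d)   [distribute ∨ over ∧]
≡ ¬d ∨ ¬a   [simplify]

¬d ∨ ¬a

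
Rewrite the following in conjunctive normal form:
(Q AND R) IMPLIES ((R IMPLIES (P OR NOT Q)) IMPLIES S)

(Q AND R) IMPLIES ((R IMPLIES (P OR NOT Q)) IMPLIES S)
≡ NOT (Q AND R) OR ((R IMPLIES (P OR NOT Q)) IMPLIES S)   [eliminate IMPLIES]
≡ NOT (Q AND R) OR NOT (R IMPLIES (P OR NOT Q)) OR S   [eliminate IMPLIES]
≡ NOT (Q AND R) OR NOT (NOT R OR P OR NOT Q) OR S   [eliminate IMPLIES]
≡ NOT Q OR NOT R OR NOT (NOT R OR P OR NOT Q) OR S   [De Morgan]
≡ NOT Q OR NOT R OR (NOT NOT R AND NOT P AND NOT NOT Q) OR S   [De Morgan]
≡ NOT Q OR NOT R OR (R AND NOT P AND NOT NOT Q) OR S   [double negation]
≡ NOT Q OR NOT R OR (R AND NOT P AND Q) OR S   [double negation]
≡ (NOT Q OR NOT R OR R OR S) AND (NOT Q OR NOT R OR NOT P OR S) AND (NOT Q OR NOT R OR Q OR S)   [distribute OR over AND]
≡ NOT Q OR NOT R OR NOT P OR S   [simplify]

NOT Q OR NOT R OR NOT P OR S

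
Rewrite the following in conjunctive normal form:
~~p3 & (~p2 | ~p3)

p3 & (~p2 | ~p3)

~~p3 & (~p2 | ~p3)
≡ p3 & (~p2 | ~p3)   [double negation]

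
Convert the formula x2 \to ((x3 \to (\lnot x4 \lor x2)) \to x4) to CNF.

\lnot x2 \lor x4

x2 \to ((x3 \to (\lnot x4 \lor x2)) \to x4)
≡ \lnot x2 \lor ((x3 \to (\lnot x4 \lor x2)) \to x4)   [eliminate \to]
≡ \lnot x2 \lor \lnot (x3 \to (\lnot x4 \lor x2)) \lor x4   [eliminate \to]
≡ \lnot x2 \lor \lnot (\lnot x3 \lor \lnot x4 \lor x2) \lor x4   [eliminate \to]
≡ \lnot x2 \lor (\lnot \lnot x3 \land \lnot \lnot x4 \land \lnot x2) \lor x4   [De Morgan]
≡ \lnot x2 \lor (x3 \land \lnot \lnot x4 \land \lnot x2) \lor x4   [double negation]
≡ \lnot x2 \lor (x3 \land x4 \land \lnot x2) \lor x4   [double negation]
≡ (\lnot x2 \lor x3 \lor x4) \land (\lnot x2 \lor x4 \lor x4) \land (\lnot x2 \lor \lnot x2 \lor x4)   [distribute \lor over \land]
≡ \lnot x2 \lor x4   [simplify]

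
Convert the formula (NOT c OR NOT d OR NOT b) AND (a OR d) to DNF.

(NOT c AND a) OR (NOT c AND d) OR (NOT d AND a) OR (NOT b AND a) OR (NOT b AND d)

(NOT c OR NOT d OR NOT b) AND (a OR d)
≡ (NOT c AND a) OR (NOT c AND d) OR (NOT d AND a) OR (NOT d AND d) OR (NOT b AND a) OR (NOT b AND d)   — distribute AND over OR
≡ (NOT c AND a) OR (NOT c AND d) OR (NOT d AND a) OR (NOT b AND a) OR (NOT b AND d)   — simplify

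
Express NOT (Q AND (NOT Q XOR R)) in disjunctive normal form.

NOT Q OR (Q AND NOT R)

NOT (Q AND (NOT Q XOR R))
≡ NOT (Q AND ((NOT Q AND NOT R) OR (NOT NOT Q AND R)))   [expand XOR]
≡ NOT Q OR NOT ((NOT Q AND NOT R) OR (NOT NOT Q AND R))   [De Morgan]
≡ NOT Q OR (NOT (NOT Q AND NOT R) AND NOT (NOT NOT Q AND R))   [De Morgan]
≡ NOT Q OR ((NOT NOT Q OR NOT NOT R) AND NOT (NOT NOT Q AND R))   [De Morgan]
≡ NOT Q OR ((Q OR NOT NOT R) AND NOT (NOT NOT Q AND R))   [double negation]
≡ NOT Q OR ((Q OR R) AND NOT (NOT NOT Q AND R))   [double negation]
≡ NOT Q OR ((Q OR R) AND (NOT NOT NOT Q OR NOT R))   [De Morgan]
≡ NOT Q OR ((Q OR R) AND (NOT Q OR NOT R))   [double negation]
≡ NOT Q OR (Q AND NOT Q) OR (Q AND NOT R) OR (R AND NOT Q) OR (R AND NOT R)   [distribute AND over OR]
≡ NOT Q OR (Q AND NOT R)   [simplify]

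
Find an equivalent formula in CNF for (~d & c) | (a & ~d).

(~d & c) | (a & ~d)
⇔ (~d | a) & (~d | ~d) & (c | a) & (c | ~d)   — distribute | over &
⇔ ~d & (c | a)   — simplify

~d & (c | a)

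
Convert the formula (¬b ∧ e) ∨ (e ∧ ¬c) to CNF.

(¬b ∧ e) ∨ (e ∧ ¬c)
⇔ (¬b ∨ e) ∧ (¬b ∨ ¬c) ∧ (e ∨ e) ∧ (e ∨ ¬c)   — distribute ∨ over ∧
⇔ (¬b ∨ ¬c) ∧ e   — simplify

(¬b ∨ ¬c) ∧ e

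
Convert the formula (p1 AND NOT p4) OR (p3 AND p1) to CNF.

(p1 AND NOT p4) OR (p3 AND p1)
= (p1 OR p3) AND (p1 OR p1) AND (NOT p4 OR p3) AND (NOT p4 OR p1)   — distribute OR over AND
= p1 AND (NOT p4 OR p3)   — simplify

p1 AND (NOT p4 OR p3)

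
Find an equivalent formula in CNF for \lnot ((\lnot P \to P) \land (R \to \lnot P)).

\lnot ((\lnot P \to P) \land (R \to \lnot P))
= \lnot ((\lnot \lnot P \lor P) \land (R \to \lnot P))   [eliminate \to]
= \lnot ((\lnot \lnot P \lor P) \land (\lnot R \lor \lnot P))   [eliminate \to]
= \lnot (\lnot \lnot P \lor P) \lor \lnot (\lnot R \lor \lnot P)   [De Morgan]
= (\lnot \lnot \lnot P \land \lnot P) \lor \lnot (\lnot R \lor \lnot P)   [De Morgan]
= (\lnot P \land \lnot P) \lor \lnot (\lnot R \lor \lnot P)   [double negation]
= (\lnot P \land \lnot P) \lor (\lnot \lnot R \land \lnot \lnot P)   [De Morgan]
= (\lnot P \land \lnot P) \lor (R \land \lnot \lnot P)   [double negation]
= (\lnot P \land \lnot P) \lor (R \land P)   [double negation]
= (\lnot P \lor R) \land (\lnot P \lor P) \land (\lnot P \lor R) \land (\lnot P \lor P)   [distribute \lor over \land]
= \lnot P \lor R   [simplify]

\lnot P \lor R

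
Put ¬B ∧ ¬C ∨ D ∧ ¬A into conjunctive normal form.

¬B ∧ ¬C ∨ D ∧ ¬A
⇔ (¬B ∨ D) ∧ (¬B ∨ ¬A) ∧ (¬C ∨ D) ∧ (¬C ∨ ¬A)   (distribute ∨ over ∧)

(¬B ∨ D) ∧ (¬B ∨ ¬A) ∧ (¬C ∨ D) ∧ (¬C ∨ ¬A)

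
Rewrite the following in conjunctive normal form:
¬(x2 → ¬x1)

¬(x2 → ¬x1)
⇔ ¬(¬x2 ∨ ¬x1)   [eliminate →]
⇔ ¬¬x2 ∧ ¬¬x1   [De Morgan]
⇔ x2 ∧ ¬¬x1   [double negation]
⇔ x2 ∧ x1   [double negation]

x2 ∧ x1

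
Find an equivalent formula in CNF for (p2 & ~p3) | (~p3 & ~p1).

(p2 | ~p1) & ~p3

(p2 & ~p3) | (~p3 & ~p1)
⇔ (p2 | ~p3) & (p2 | ~p1) & (~p3 | ~p3) & (~p3 | ~p1)   [distribute | over &]
⇔ (p2 | ~p1) & ~p3   [simplify]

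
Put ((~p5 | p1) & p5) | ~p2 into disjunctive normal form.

(p1 & p5) | ~p2

((~p5 | p1) & p5) | ~p2
⇔ (~p5 & p5) | (p1 & p5) | ~p2   (distribute & over |)
⇔ (p1 & p5) | ~p2   (simplify)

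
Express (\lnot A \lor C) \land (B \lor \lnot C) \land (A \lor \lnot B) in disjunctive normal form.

(\lnot A \lor C) \land (B \lor \lnot C) \land (A \lor \lnot B)
= (\lnot A \land B \land A) \lor (\lnot A \land B \land \lnot B) \lor (\lnot A \land \lnot C \land A) \lor (\lnot A \land \lnot C \land \lnot B) \lor (C \land B \land A) \lor (C \land B \land \lnot B) \lor (C \land \lnot C \land A) \lor (C \land \lnot C \land \lnot B)   [distribute \land over \lor]
= (\lnot A \land \lnot C \land \lnot B) \lor (C \land B \land A)   [simplify]

(\lnot A \land \lnot C \land \lnot B) \lor (C \land B \land A)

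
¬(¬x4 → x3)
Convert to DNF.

¬x4 ∧ ¬x3

¬(¬x4 → x3)
≡ ¬(¬¬x4 ∨ x3)   — eliminate →
≡ ¬¬¬x4 ∧ ¬x3   — De Morgan
≡ ¬x4 ∧ ¬x3   — double negation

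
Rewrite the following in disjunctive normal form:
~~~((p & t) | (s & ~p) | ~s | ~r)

~t & p & s & r

~~~((p & t) | (s & ~p) | ~s | ~r)
= ~((p & t) | (s & ~p) | ~s | ~r)
= ~(p & t) & ~(s & ~p) & ~~s & ~~r
= (~p | ~t) & ~(s & ~p) & ~~s & ~~r
= (~p | ~t) & (~s | ~~p) & ~~s & ~~r
= (~p | ~t) & (~s | p) & ~~s & ~~r
= (~p | ~t) & (~s | p) & s & ~~r
= (~p | ~t) & (~s | p) & s & r
= (~p & ~s & s & r) | (~p & p & s & r) | (~t & ~s & s & r) | (~t & p & s & r)
= ~t & p & s & r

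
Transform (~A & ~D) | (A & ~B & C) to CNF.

(~A | ~B) & (~A | C) & (~D | A) & (~D | ~B) & (~D | C)

(~A & ~D) | (A & ~B & C)
≡ (~A | A) & (~A | ~B) & (~A | C) & (~D | A) & (~D | ~B) & (~D | C)   [distribute | over &]
≡ (~A | ~B) & (~A | C) & (~D | A) & (~D | ~B) & (~D | C)   [simplify]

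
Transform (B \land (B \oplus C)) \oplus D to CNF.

(B \lor D) \land (\lnot B \lor \lnot C \lor D) \land (\lnot B \lor C \lor \lnot D)

(B \land (B \oplus C)) \oplus D
⇔ ((B \land (B \oplus C)) \lor D) \land \lnot (B \land (B \oplus C) \land D)   [expand \oplus]
⇔ ((B \land (B \lor C) \land \lnot (B \land C)) \lor D) \land \lnot (B \land (B \oplus C) \land D)   [expand \oplus]
⇔ ((B \land (B \lor C) \land \lnot (B \land C)) \lor D) \land \lnot (B \land (B \lor C) \land \lnot (B \land C) \land D)   [expand \oplus]
⇔ ((B \land (B \lor C) \land (\lnot B \lor \lnot C)) \lor D) \land \lnot (B \land (B \lor C) \land \lnot (B \land C) \land D)   [De Morgan]
⇔ ((B \land (B \lor C) \land (\lnot B \lor \lnot C)) \lor D) \land (\lnot B \lor \lnot (B \lor C) \lor \lnot \lnot (B \land C) \lor \lnot D)   [De Morgan]
⇔ ((B \land (B \lor C) \land (\lnot B \lor \lnot C)) \lor D) \land (\lnot B \lor (\lnot B \land \lnot C) \lor \lnot \lnot (B \land C) \lor \lnot D)   [De Morgan]
⇔ ((B \land (B \lor C) \land (\lnot B \lor \lnot C)) \lor D) \land (\lnot B \lor (\lnot B \land \lnot C) \lor (B \land C) \lor \lnot D)   [double negation]
⇔ (B \lor D) \land (B \lor C \lor D) \land (\lnot B \lor \lnot C \lor D) \land (\lnot B \lor \lnot B \lor B \lor \lnot D) \land (\lnot B \lor \lnot B \lor C \lor \lnot D) \land (\lnot B \lor \lnot C \lor B \lor \lnot D) \land (\lnot B \lor \lnot C \lor C \lor \lnot D)   [distribute \lor over \land]
⇔ (B \lor D) \land (\lnot B \lor \lnot C \lor D) \land (\lnot B \lor C \lor \lnot D)   [simplify]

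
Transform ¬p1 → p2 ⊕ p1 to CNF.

¬p1 → p2 ⊕ p1
= ¬¬p1 ∨ (p2 ⊕ p1)   [eliminate →]
= ¬¬p1 ∨ (p2 ∨ p1) ∧ ¬(p2 ∧ p1)   [expand ⊕]
= p1 ∨ (p2 ∨ p1) ∧ ¬(p2 ∧ p1)   [double negation]
= p1 ∨ (p2 ∨ p1) ∧ (¬p2 ∨ ¬p1)   [De Morgan]
= (p1 ∨ p2 ∨ p1) ∧ (p1 ∨ ¬p2 ∨ ¬p1)   [distribute ∨ over ∧]
= p1 ∨ p2   [simplify]

p1 ∨ p2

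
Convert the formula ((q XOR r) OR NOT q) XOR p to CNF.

(NOT q OR NOT r OR p) AND (NOT q OR r OR NOT p) AND (q OR NOT p)

((q XOR r) OR NOT q) XOR p
≡ ((q XOR r) OR NOT q OR p) AND NOT (((q XOR r) OR NOT q) AND p)
≡ (((q OR r) AND NOT (q AND r)) OR NOT q OR p) AND NOT (((q XOR r) OR NOT q) AND p)
≡ (((q OR r) AND NOT (q AND r)) OR NOT q OR p) AND NOT ((((q OR r) AND NOT (q AND r)) OR NOT q) AND p)
≡ (((q OR r) AND (NOT q OR NOT r)) OR NOT q OR p) AND NOT ((((q OR r) AND NOT (q AND r)) OR NOT q) AND p)
≡ (((q OR r) AND (NOT q OR NOT r)) OR NOT q OR p) AND (NOT (((q OR r) AND NOT (q AND r)) OR NOT q) OR NOT p)
≡ (((q OR r) AND (NOT q OR NOT r)) OR NOT q OR p) AND ((NOT ((q OR r) AND NOT (q AND r)) AND NOT NOT q) OR NOT p)
≡ (((q OR r) AND (NOT q OR NOT r)) OR NOT q OR p) AND (((NOT (q OR r) OR NOT NOT (q AND r)) AND NOT NOT q) OR NOT p)
≡ (((q OR r) AND (NOT q OR NOT r)) OR NOT q OR p) AND ((((NOT q AND NOT r) OR NOT NOT (q AND r)) AND NOT NOT q) OR NOT p)
≡ (((q OR r) AND (NOT q OR NOT r)) OR NOT q OR p) AND ((((NOT q AND NOT r) OR (q AND r)) AND NOT NOT q) OR NOT p)
≡ (((q OR r) AND (NOT q OR NOT r)) OR NOT q OR p) AND ((((NOT q AND NOT r) OR (q AND r)) AND q) OR NOT p)
≡ (q OR r OR NOT q OR p) AND (NOT q OR NOT r OR NOT q OR p) AND (NOT q OR q OR NOT p) AND (NOT q OR r OR NOT p) AND (NOT r OR q OR NOT p) AND (NOT r OR r OR NOT p) AND (q OR NOT p)
≡ (NOT q OR NOT r OR p) AND (NOT q OR r OR NOT p) AND (q OR NOT p)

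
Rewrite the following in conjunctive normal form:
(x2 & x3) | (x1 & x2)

x2 & (x3 | x1)

(x2 & x3) | (x1 & x2)
≡ (x2 | x1) & (x2 | x2) & (x3 | x1) & (x3 | x2)   (distribute | over &)
≡ x2 & (x3 | x1)   (simplify)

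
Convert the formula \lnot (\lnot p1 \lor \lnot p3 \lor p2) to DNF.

\lnot (\lnot p1 \lor \lnot p3 \lor p2)
≡ \lnot \lnot p1 \land \lnot \lnot p3 \land \lnot p2   — De Morgan
≡ p1 \land \lnot \lnot p3 \land \lnot p2   — double negation
≡ p1 \land p3 \land \lnot p2   — double negation

p1 \land p3 \land \lnot p2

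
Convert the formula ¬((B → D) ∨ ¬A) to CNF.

¬((B → D) ∨ ¬A)
⇔ ¬(¬B ∨ D ∨ ¬A)   [eliminate →]
⇔ ¬¬B ∧ ¬D ∧ ¬¬A   [De Morgan]
⇔ B ∧ ¬D ∧ ¬¬A   [double negation]
⇔ B ∧ ¬D ∧ A   [double negation]

B ∧ ¬D ∧ A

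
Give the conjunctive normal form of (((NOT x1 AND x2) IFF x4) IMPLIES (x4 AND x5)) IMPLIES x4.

(((NOT x1 AND x2) IFF x4) IMPLIES (x4 AND x5)) IMPLIES x4
≡ NOT (((NOT x1 AND x2) IFF x4) IMPLIES (x4 AND x5)) OR x4   (eliminate IMPLIES)
≡ NOT (NOT ((NOT x1 AND x2) IFF x4) OR (x4 AND x5)) OR x4   (eliminate IMPLIES)
≡ NOT (NOT (((NOT x1 AND x2) IMPLIES x4) AND (x4 IMPLIES (NOT x1 AND x2))) OR (x4 AND x5)) OR x4   (eliminate IFF)
≡ NOT (NOT ((NOT (NOT x1 AND x2) OR x4) AND (x4 IMPLIES (NOT x1 AND x2))) OR (x4 AND x5)) OR x4   (eliminate IMPLIES)
≡ NOT (NOT ((NOT (NOT x1 AND x2) OR x4) AND (NOT x4 OR (NOT x1 AND x2))) OR (x4 AND x5)) OR x4   (eliminate IMPLIES)
≡ (NOT NOT ((NOT (NOT x1 AND x2) OR x4) AND (NOT x4 OR (NOT x1 AND x2))) AND NOT (x4 AND x5)) OR x4   (De Morgan)
≡ ((NOT (NOT x1 AND x2) OR x4) AND (NOT x4 OR (NOT x1 AND x2)) AND NOT (x4 AND x5)) OR x4   (double negation)
≡ ((NOT NOT x1 OR NOT x2 OR x4) AND (NOT x4 OR (NOT x1 AND x2)) AND NOT (x4 AND x5)) OR x4   (De Morgan)
≡ ((x1 OR NOT x2 OR x4) AND (NOT x4 OR (NOT x1 AND x2)) AND NOT (x4 AND x5)) OR x4   (double negation)
≡ ((x1 OR NOT x2 OR x4) AND (NOT x4 OR (NOT x1 AND x2)) AND (NOT x4 OR NOT x5)) OR x4   (De Morgan)
≡ (x1 OR NOT x2 OR x4 OR x4) AND (NOT x4 OR NOT x1 OR x4) AND (NOT x4 OR x2 OR x4) AND (NOT x4 OR NOT x5 OR x4)   (distribute OR over AND)
≡ x1 OR NOT x2 OR x4   (simplify)

x1 OR NOT x2 OR x4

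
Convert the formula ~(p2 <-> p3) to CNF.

~(p2 <-> p3)
≡ ~((p2 -> p3) & (p3 -> p2))   — eliminate <->
≡ ~((~p2 | p3) & (p3 -> p2))   — eliminate ->
≡ ~((~p2 | p3) & (~p3 | p2))   — eliminate ->
≡ ~(~p2 | p3) | ~(~p3 | p2)   — De Morgan
≡ (~~p2 & ~p3) | ~(~p3 | p2)   — De Morgan
≡ (p2 & ~p3) | ~(~p3 | p2)   — double negation
≡ (p2 & ~p3) | (~~p3 & ~p2)   — De Morgan
≡ (p2 & ~p3) | (p3 & ~p2)   — double negation
≡ (p2 | p3) & (p2 | ~p2) & (~p3 | p3) & (~p3 | ~p2)   — distribute | over &
≡ (p2 | p3) & (~p3 | ~p2)   — simplify

(p2 | p3) & (~p3 | ~p2)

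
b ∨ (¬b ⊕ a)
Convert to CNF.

b ∨ (¬b ⊕ a)
≡ b ∨ ((¬b ∨ a) ∧ ¬(¬b ∧ a))   (expand ⊕)
≡ b ∨ ((¬b ∨ a) ∧ (¬¬b ∨ ¬a))   (De Morgan)
≡ b ∨ ((¬b ∨ a) ∧ (b ∨ ¬a))   (double negation)
≡ (b ∨ ¬b ∨ a) ∧ (b ∨ b ∨ ¬a)   (distribute ∨ over ∧)
≡ b ∨ ¬a   (simplify)

b ∨ ¬a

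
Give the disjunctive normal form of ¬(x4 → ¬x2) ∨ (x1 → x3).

(x4 ∧ x2) ∨ ¬x1 ∨ x3

¬(x4 → ¬x2) ∨ (x1 → x3)
≡ ¬(¬x4 ∨ ¬x2) ∨ (x1 → x3)   — eliminate →
≡ ¬(¬x4 ∨ ¬x2) ∨ ¬x1 ∨ x3   — eliminate →
≡ (¬¬x4 ∧ ¬¬x2) ∨ ¬x1 ∨ x3   — De Morgan
≡ (x4 ∧ ¬¬x2) ∨ ¬x1 ∨ x3   — double negation
≡ (x4 ∧ x2) ∨ ¬x1 ∨ x3   — double negation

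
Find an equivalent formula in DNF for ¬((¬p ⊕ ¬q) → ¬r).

(¬p ∧ q ∧ r) ∨ (p ∧ ¬q ∧ r)

¬((¬p ⊕ ¬q) → ¬r)
≡ ¬(¬(¬p ⊕ ¬q) ∨ ¬r)   [eliminate →]
≡ ¬(¬((¬p ∧ ¬¬q) ∨ (¬¬p ∧ ¬q)) ∨ ¬r)   [expand ⊕]
≡ ¬¬((¬p ∧ ¬¬q) ∨ (¬¬p ∧ ¬q)) ∧ ¬¬r   [De Morgan]
≡ ((¬p ∧ ¬¬q) ∨ (¬¬p ∧ ¬q)) ∧ ¬¬r   [double negation]
≡ ((¬p ∧ q) ∨ (¬¬p ∧ ¬q)) ∧ ¬¬r   [double negation]
≡ ((¬p ∧ q) ∨ (p ∧ ¬q)) ∧ ¬¬r   [double negation]
≡ ((¬p ∧ q) ∨ (p ∧ ¬q)) ∧ r   [double negation]
≡ (¬p ∧ q ∧ r) ∨ (p ∧ ¬q ∧ r)   [distribute ∧ over ∨]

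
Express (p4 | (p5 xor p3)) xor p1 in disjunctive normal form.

(p4 | (p5 xor p3)) xor p1
≡ ((p4 | (p5 xor p3)) & ~p1) | (~(p4 | (p5 xor p3)) & p1)   [expand xor]
≡ ((p4 | (p5 & ~p3) | (~p5 & p3)) & ~p1) | (~(p4 | (p5 xor p3)) & p1)   [expand xor]
≡ ((p4 | (p5 & ~p3) | (~p5 & p3)) & ~p1) | (~(p4 | (p5 & ~p3) | (~p5 & p3)) & p1)   [expand xor]
≡ ((p4 | (p5 & ~p3) | (~p5 & p3)) & ~p1) | (~p4 & ~(p5 & ~p3) & ~(~p5 & p3) & p1)   [De Morgan]
≡ ((p4 | (p5 & ~p3) | (~p5 & p3)) & ~p1) | (~p4 & (~p5 | ~~p3) & ~(~p5 & p3) & p1)   [De Morgan]
≡ ((p4 | (p5 & ~p3) | (~p5 & p3)) & ~p1) | (~p4 & (~p5 | p3) & ~(~p5 & p3) & p1)   [double negation]
≡ ((p4 | (p5 & ~p3) | (~p5 & p3)) & ~p1) | (~p4 & (~p5 | p3) & (~~p5 | ~p3) & p1)   [De Morgan]
≡ ((p4 | (p5 & ~p3) | (~p5 & p3)) & ~p1) | (~p4 & (~p5 | p3) & (p5 | ~p3) & p1)   [double negation]
≡ (p4 & ~p1) | (p5 & ~p3 & ~p1) | (~p5 & p3 & ~p1) | (~p4 & ~p5 & p5 & p1) | (~p4 & ~p5 & ~p3 & p1) | (~p4 & p3 & p5 & p1) | (~p4 & p3 & ~p3 & p1)   [distribute & over |]
≡ (p4 & ~p1) | (p5 & ~p3 & ~p1) | (~p5 & p3 & ~p1) | (~p4 & ~p5 & ~p3 & p1) | (~p4 & p3 & p5 & p1)   [simplify]

(p4 & ~p1) | (p5 & ~p3 & ~p1) | (~p5 & p3 & ~p1) | (~p4 & ~p5 & ~p3 & p1) | (~p4 & p3 & p5 & p1)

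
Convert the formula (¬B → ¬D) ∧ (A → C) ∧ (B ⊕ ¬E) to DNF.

(B ∧ ¬A ∧ E) ∨ (B ∧ C ∧ E) ∨ (¬D ∧ ¬A ∧ ¬B ∧ ¬E) ∨ (¬D ∧ C ∧ ¬B ∧ ¬E)

(¬B → ¬D) ∧ (A → C) ∧ (B ⊕ ¬E)
≡ (¬¬B ∨ ¬D) ∧ (A → C) ∧ (B ⊕ ¬E)
≡ (¬¬B ∨ ¬D) ∧ (¬A ∨ C) ∧ (B ⊕ ¬E)
≡ (¬¬B ∨ ¬D) ∧ (¬A ∨ C) ∧ ((B ∧ ¬¬E) ∨ (¬B ∧ ¬E))
≡ (B ∨ ¬D) ∧ (¬A ∨ C) ∧ ((B ∧ ¬¬E) ∨ (¬B ∧ ¬E))
≡ (B ∨ ¬D) ∧ (¬A ∨ C) ∧ ((B ∧ E) ∨ (¬B ∧ ¬E))
≡ (B ∧ ¬A ∧ B ∧ E) ∨ (B ∧ ¬A ∧ ¬B ∧ ¬E) ∨ (B ∧ C ∧ B ∧ E) ∨ (B ∧ C ∧ ¬B ∧ ¬E) ∨ (¬D ∧ ¬A ∧ B ∧ E) ∨ (¬D ∧ ¬A ∧ ¬B ∧ ¬E) ∨ (¬D ∧ C ∧ B ∧ E) ∨ (¬D ∧ C ∧ ¬B ∧ ¬E)
≡ (B ∧ ¬A ∧ E) ∨ (B ∧ C ∧ E) ∨ (¬D ∧ ¬A ∧ ¬B ∧ ¬E) ∨ (¬D ∧ C ∧ ¬B ∧ ¬E)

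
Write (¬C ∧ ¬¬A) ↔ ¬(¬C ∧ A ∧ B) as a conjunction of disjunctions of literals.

(C ∨ ¬A ∨ ¬B) ∧ ¬C ∧ A

(¬C ∧ ¬¬A) ↔ ¬(¬C ∧ A ∧ B)
= ((¬C ∧ ¬¬A) → ¬(¬C ∧ A ∧ B)) ∧ (¬(¬C ∧ A ∧ B) → (¬C ∧ ¬¬A))   [eliminate ↔]
= (¬(¬C ∧ ¬¬A) ∨ ¬(¬C ∧ A ∧ B)) ∧ (¬(¬C ∧ A ∧ B) → (¬C ∧ ¬¬A))   [eliminate →]
= (¬(¬C ∧ ¬¬A) ∨ ¬(¬C ∧ A ∧ B)) ∧ (¬¬(¬C ∧ A ∧ B) ∨ (¬C ∧ ¬¬A))   [eliminate →]
= (¬¬C ∨ ¬¬¬A ∨ ¬(¬C ∧ A ∧ B)) ∧ (¬¬(¬C ∧ A ∧ B) ∨ (¬C ∧ ¬¬A))   [De Morgan]
= (C ∨ ¬¬¬A ∨ ¬(¬C ∧ A ∧ B)) ∧ (¬¬(¬C ∧ A ∧ B) ∨ (¬C ∧ ¬¬A))   [double negation]
= (C ∨ ¬A ∨ ¬(¬C ∧ A ∧ B)) ∧ (¬¬(¬C ∧ A ∧ B) ∨ (¬C ∧ ¬¬A))   [double negation]
= (C ∨ ¬A ∨ ¬¬C ∨ ¬A ∨ ¬B) ∧ (¬¬(¬C ∧ A ∧ B) ∨ (¬C ∧ ¬¬A))   [De Morgan]
= (C ∨ ¬A ∨ C ∨ ¬A ∨ ¬B) ∧ (¬¬(¬C ∧ A ∧ B) ∨ (¬C ∧ ¬¬A))   [double negation]
= (C ∨ ¬A ∨ C ∨ ¬A ∨ ¬B) ∧ ((¬C ∧ A ∧ B) ∨ (¬C ∧ ¬¬A))   [double negation]
= (C ∨ ¬A ∨ C ∨ ¬A ∨ ¬B) ∧ ((¬C ∧ A ∧ B) ∨ (¬C ∧ A))   [double negation]
= (C ∨ ¬A ∨ C ∨ ¬A ∨ ¬B) ∧ (¬C ∨ ¬C) ∧ (¬C ∨ A) ∧ (A ∨ ¬C) ∧ (A ∨ A) ∧ (B ∨ ¬C) ∧ (B ∨ A)   [distribute ∨ over ∧]
= (C ∨ ¬A ∨ ¬B) ∧ ¬C ∧ A   [simplify]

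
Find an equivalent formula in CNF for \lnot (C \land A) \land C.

\lnot (C \land A) \land C
= (\lnot C \lor \lnot A) \land C   (De Morgan)

(\lnot C \lor \lnot A) \land C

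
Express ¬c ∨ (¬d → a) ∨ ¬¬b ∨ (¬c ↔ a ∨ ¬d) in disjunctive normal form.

¬c ∨ (¬d → a) ∨ ¬¬b ∨ (¬c ↔ a ∨ ¬d)
⇔ ¬c ∨ ¬¬d ∨ a ∨ ¬¬b ∨ (¬c ↔ a ∨ ¬d)
⇔ ¬c ∨ ¬¬d ∨ a ∨ ¬¬b ∨ (¬c → a ∨ ¬d) ∧ (a ∨ ¬d → ¬c)
⇔ ¬c ∨ ¬¬d ∨ a ∨ ¬¬b ∨ (¬¬c ∨ a ∨ ¬d) ∧ (a ∨ ¬d → ¬c)
⇔ ¬c ∨ ¬¬d ∨ a ∨ ¬¬b ∨ (¬¬c ∨ a ∨ ¬d) ∧ (¬(a ∨ ¬d) ∨ ¬c)
⇔ ¬c ∨ d ∨ a ∨ ¬¬b ∨ (¬¬c ∨ a ∨ ¬d) ∧ (¬(a ∨ ¬d) ∨ ¬c)
⇔ ¬c ∨ d ∨ a ∨ b ∨ (¬¬c ∨ a ∨ ¬d) ∧ (¬(a ∨ ¬d) ∨ ¬c)
⇔ ¬c ∨ d ∨ a ∨ b ∨ (c ∨ a ∨ ¬d) ∧ (¬(a ∨ ¬d) ∨ ¬c)
⇔ ¬c ∨ d ∨ a ∨ b ∨ (c ∨ a ∨ ¬d) ∧ (¬a ∧ ¬¬d ∨ ¬c)
⇔ ¬c ∨ d ∨ a ∨ b ∨ (c ∨ a ∨ ¬d) ∧ (¬a ∧ d ∨ ¬c)
⇔ ¬c ∨ d ∨ a ∨ b ∨ c ∧ ¬a ∧ d ∨ c ∧ ¬c ∨ a ∧ ¬a ∧ d ∨ a ∧ ¬c ∨ ¬d ∧ ¬a ∧ d ∨ ¬d ∧ ¬c
⇔ ¬c ∨ d ∨ a ∨ b

¬c ∨ d ∨ a ∨ b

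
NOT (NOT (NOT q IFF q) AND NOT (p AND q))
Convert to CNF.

NOT (NOT (NOT q IFF q) AND NOT (p AND q))
⇔ NOT (NOT ((NOT q IMPLIES q) AND (q IMPLIES NOT q)) AND NOT (p AND q))   (eliminate IFF)
⇔ NOT (NOT ((NOT NOT q OR q) AND (q IMPLIES NOT q)) AND NOT (p AND q))   (eliminate IMPLIES)
⇔ NOT (NOT ((NOT NOT q OR q) AND (NOT q OR NOT q)) AND NOT (p AND q))   (eliminate IMPLIES)
⇔ NOT NOT ((NOT NOT q OR q) AND (NOT q OR NOT q)) OR NOT NOT (p AND q)   (De Morgan)
⇔ ((NOT NOT q OR q) AND (NOT q OR NOT q)) OR NOT NOT (p AND q)   (double negation)
⇔ ((q OR q) AND (NOT q OR NOT q)) OR NOT NOT (p AND q)   (double negation)
⇔ ((q OR q) AND (NOT q OR NOT q)) OR (p AND q)   (double negation)
⇔ (q OR q OR p) AND (q OR q OR q) AND (NOT q OR NOT q OR p) AND (NOT q OR NOT q OR q)   (distribute OR over AND)
⇔ q AND (NOT q OR p)   (simplify)

q AND (NOT q OR p)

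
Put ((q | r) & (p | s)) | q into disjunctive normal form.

((q | r) & (p | s)) | q
⇔ (q & p) | (q & s) | (r & p) | (r & s) | q   (distribute & over |)
⇔ (r & p) | (r & s) | q   (simplify)

(r & p) | (r & s) | q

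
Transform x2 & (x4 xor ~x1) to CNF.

x2 & (x4 | ~x1) & (~x4 | x1)

x2 & (x4 xor ~x1)
= x2 & (x4 | ~x1) & ~(x4 & ~x1)   [expand xor]
= x2 & (x4 | ~x1) & (~x4 | ~~x1)   [De Morgan]
= x2 & (x4 | ~x1) & (~x4 | x1)   [double negation]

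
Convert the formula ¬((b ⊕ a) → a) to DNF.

¬((b ⊕ a) → a)
≡ ¬(¬(b ⊕ a) ∨ a)   — eliminate →
≡ ¬(¬((b ∧ ¬a) ∨ (¬b ∧ a)) ∨ a)   — expand ⊕
≡ ¬¬((b ∧ ¬a) ∨ (¬b ∧ a)) ∧ ¬a   — De Morgan
≡ ((b ∧ ¬a) ∨ (¬b ∧ a)) ∧ ¬a   — double negation
≡ (b ∧ ¬a ∧ ¬a) ∨ (¬b ∧ a ∧ ¬a)   — distribute ∧ over ∨
≡ b ∧ ¬a   — simplify

b ∧ ¬a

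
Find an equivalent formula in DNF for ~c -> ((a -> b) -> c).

~c -> ((a -> b) -> c)
= ~~c | ((a -> b) -> c)   (eliminate ->)
= ~~c | ~(a -> b) | c   (eliminate ->)
= ~~c | ~(~a | b) | c   (eliminate ->)
= c | ~(~a | b) | c   (double negation)
= c | (~~a & ~b) | c   (De Morgan)
= c | (a & ~b) | c   (double negation)
= c | (a & ~b)   (simplify)

c | (a & ~b)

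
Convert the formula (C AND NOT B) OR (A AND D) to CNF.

(C AND NOT B) OR (A AND D)
≡ (C OR A) AND (C OR D) AND (NOT B OR A) AND (NOT B OR D)   — distribute OR over AND

(C OR A) AND (C OR D) AND (NOT B OR A) AND (NOT B OR D)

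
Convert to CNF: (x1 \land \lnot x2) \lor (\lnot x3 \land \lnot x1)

(x1 \land \lnot x2) \lor (\lnot x3 \land \lnot x1)
≡ (x1 \lor \lnot x3) \land (x1 \lor \lnot x1) \land (\lnot x2 \lor \lnot x3) \land (\lnot x2 \lor \lnot x1)   [distribute \lor over \land]
≡ (x1 \lor \lnot x3) \land (\lnot x2 \lor \lnot x3) \land (\lnot x2 \lor \lnot x1)   [simplify]

(x1 \lor \lnot x3) \land (\lnot x2 \lor \lnot x3) \land (\lnot x2 \lor \lnot x1)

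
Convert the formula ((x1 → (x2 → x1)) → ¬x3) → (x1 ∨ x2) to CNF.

((x1 → (x2 → x1)) → ¬x3) → (x1 ∨ x2)
⇔ ¬((x1 → (x2 → x1)) → ¬x3) ∨ x1 ∨ x2
⇔ ¬(¬(x1 → (x2 → x1)) ∨ ¬x3) ∨ x1 ∨ x2
⇔ ¬(¬(¬x1 ∨ (x2 → x1)) ∨ ¬x3) ∨ x1 ∨ x2
⇔ ¬(¬(¬x1 ∨ ¬x2 ∨ x1) ∨ ¬x3) ∨ x1 ∨ x2
⇔ (¬¬(¬x1 ∨ ¬x2 ∨ x1) ∧ ¬¬x3) ∨ x1 ∨ x2
⇔ ((¬x1 ∨ ¬x2 ∨ x1) ∧ ¬¬x3) ∨ x1 ∨ x2
⇔ ((¬x1 ∨ ¬x2 ∨ x1) ∧ x3) ∨ x1 ∨ x2
⇔ (¬x1 ∨ ¬x2 ∨ x1 ∨ x1 ∨ x2) ∧ (x3 ∨ x1 ∨ x2)
⇔ x3 ∨ x1 ∨ x2

x3 ∨ x1 ∨ x2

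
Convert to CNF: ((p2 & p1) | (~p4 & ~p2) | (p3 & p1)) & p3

(p1 | ~p4) & (p1 | ~p2) & p3

((p2 & p1) | (~p4 & ~p2) | (p3 & p1)) & p3
⇔ (p2 | ~p4 | p3) & (p2 | ~p4 | p1) & (p2 | ~p2 | p3) & (p2 | ~p2 | p1) & (p1 | ~p4 | p3) & (p1 | ~p4 | p1) & (p1 | ~p2 | p3) & (p1 | ~p2 | p1) & p3   (distribute | over &)
⇔ (p1 | ~p4) & (p1 | ~p2) & p3   (simplify)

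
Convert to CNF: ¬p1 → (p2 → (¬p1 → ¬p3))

¬p1 → (p2 → (¬p1 → ¬p3))
≡ ¬¬p1 ∨ (p2 → (¬p1 → ¬p3))   [eliminate →]
≡ ¬¬p1 ∨ ¬p2 ∨ (¬p1 → ¬p3)   [eliminate →]
≡ ¬¬p1 ∨ ¬p2 ∨ ¬¬p1 ∨ ¬p3   [eliminate →]
≡ p1 ∨ ¬p2 ∨ ¬¬p1 ∨ ¬p3   [double negation]
≡ p1 ∨ ¬p2 ∨ p1 ∨ ¬p3   [double negation]
≡ p1 ∨ ¬p2 ∨ ¬p3   [simplify]

p1 ∨ ¬p2 ∨ ¬p3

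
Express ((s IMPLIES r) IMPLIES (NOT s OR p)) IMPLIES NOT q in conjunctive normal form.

(NOT s OR r OR NOT q) AND (s OR NOT q) AND (NOT p OR NOT q)

((s IMPLIES r) IMPLIES (NOT s OR p)) IMPLIES NOT q
≡ NOT ((s IMPLIES r) IMPLIES (NOT s OR p)) OR NOT q   (eliminate IMPLIES)
≡ NOT (NOT (s IMPLIES r) OR NOT s OR p) OR NOT q   (eliminate IMPLIES)
≡ NOT (NOT (NOT s OR r) OR NOT s OR p) OR NOT q   (eliminate IMPLIES)
≡ (NOT NOT (NOT s OR r) AND NOT NOT s AND NOT p) OR NOT q   (De Morgan)
≡ ((NOT s OR r) AND NOT NOT s AND NOT p) OR NOT q   (double negation)
≡ ((NOT s OR r) AND s AND NOT p) OR NOT q   (double negation)
≡ (NOT s OR r OR NOT q) AND (s OR NOT q) AND (NOT p OR NOT q)   (distribute OR over AND)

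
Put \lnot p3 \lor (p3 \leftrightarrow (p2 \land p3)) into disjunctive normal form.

\lnot p3 \lor (p3 \leftrightarrow (p2 \land p3))
⇔ \lnot p3 \lor ((p3 \to (p2 \land p3)) \land ((p2 \land p3) \to p3))   (eliminate \leftrightarrow)
⇔ \lnot p3 \lor ((\lnot p3 \lor (p2 \land p3)) \land ((p2 \land p3) \to p3))   (eliminate \to)
⇔ \lnot p3 \lor ((\lnot p3 \lor (p2 \land p3)) \land (\lnot (p2 \land p3) \lor p3))   (eliminate \to)
⇔ \lnot p3 \lor ((\lnot p3 \lor (p2 \land p3)) \land (\lnot p2 \lor \lnot p3 \lor p3))   (De Morgan)
⇔ \lnot p3 \lor (\lnot p3 \land \lnot p2) \lor (\lnot p3 \land \lnot p3) \lor (\lnot p3 \land p3) \lor (p2 \land p3 \land \lnot p2) \lor (p2 \land p3 \land \lnot p3) \lor (p2 \land p3 \land p3)   (distribute \land over \lor)
⇔ \lnot p3 \lor (p2 \land p3)   (simplify)

\lnot p3 \lor (p2 \land p3)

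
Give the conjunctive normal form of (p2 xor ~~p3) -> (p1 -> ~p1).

(~p2 | p3 | ~p1) & (~p3 | p2 | ~p1)

(p2 xor ~~p3) -> (p1 -> ~p1)
≡ ~(p2 xor ~~p3) | (p1 -> ~p1)   [eliminate ->]
≡ ~((p2 | ~~p3) & ~(p2 & ~~p3)) | (p1 -> ~p1)   [expand xor]
≡ ~((p2 | ~~p3) & ~(p2 & ~~p3)) | ~p1 | ~p1   [eliminate ->]
≡ ~(p2 | ~~p3) | ~~(p2 & ~~p3) | ~p1 | ~p1   [De Morgan]
≡ (~p2 & ~~~p3) | ~~(p2 & ~~p3) | ~p1 | ~p1   [De Morgan]
≡ (~p2 & ~p3) | ~~(p2 & ~~p3) | ~p1 | ~p1   [double negation]
≡ (~p2 & ~p3) | (p2 & ~~p3) | ~p1 | ~p1   [double negation]
≡ (~p2 & ~p3) | (p2 & p3) | ~p1 | ~p1   [double negation]
≡ (~p2 | p2 | ~p1 | ~p1) & (~p2 | p3 | ~p1 | ~p1) & (~p3 | p2 | ~p1 | ~p1) & (~p3 | p3 | ~p1 | ~p1)   [distribute | over &]
≡ (~p2 | p3 | ~p1) & (~p3 | p2 | ~p1)   [simplify]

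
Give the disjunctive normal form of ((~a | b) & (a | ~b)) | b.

(~a & ~b) | b

((~a | b) & (a | ~b)) | b
⇔ (~a & a) | (~a & ~b) | (b & a) | (b & ~b) | b   [distribute & over |]
⇔ (~a & ~b) | b   [simplify]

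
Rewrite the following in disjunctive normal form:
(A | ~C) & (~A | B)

(A & B) | (~C & ~A) | (~C & B)

(A | ~C) & (~A | B)
≡ (A & ~A) | (A & B) | (~C & ~A) | (~C & B)   — distribute & over |
≡ (A & B) | (~C & ~A) | (~C & B)   — simplify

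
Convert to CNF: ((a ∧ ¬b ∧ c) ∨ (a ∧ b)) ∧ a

a ∧ (c ∨ b)

((a ∧ ¬b ∧ c) ∨ (a ∧ b)) ∧ a
= (a ∨ a) ∧ (a ∨ b) ∧ (¬b ∨ a) ∧ (¬b ∨ b) ∧ (c ∨ a) ∧ (c ∨ b) ∧ a   [distribute ∨ over ∧]
= a ∧ (c ∨ b)   [simplify]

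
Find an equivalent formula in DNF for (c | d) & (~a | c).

c | (d & ~a)

(c | d) & (~a | c)
= (c & ~a) | (c & c) | (d & ~a) | (d & c)   — distribute & over |
= c | (d & ~a)   — simplify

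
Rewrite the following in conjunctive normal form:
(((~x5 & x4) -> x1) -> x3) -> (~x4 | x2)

(x5 | ~x4 | x1 | x2) & (~x3 | ~x4 | x2)

(((~x5 & x4) -> x1) -> x3) -> (~x4 | x2)
⇔ ~(((~x5 & x4) -> x1) -> x3) | ~x4 | x2   (eliminate ->)
⇔ ~(~((~x5 & x4) -> x1) | x3) | ~x4 | x2   (eliminate ->)
⇔ ~(~(~(~x5 & x4) | x1) | x3) | ~x4 | x2   (eliminate ->)
⇔ (~~(~(~x5 & x4) | x1) & ~x3) | ~x4 | x2   (De Morgan)
⇔ ((~(~x5 & x4) | x1) & ~x3) | ~x4 | x2   (double negation)
⇔ ((~~x5 | ~x4 | x1) & ~x3) | ~x4 | x2   (De Morgan)
⇔ ((x5 | ~x4 | x1) & ~x3) | ~x4 | x2   (double negation)
⇔ (x5 | ~x4 | x1 | ~x4 | x2) & (~x3 | ~x4 | x2)   (distribute | over &)
⇔ (x5 | ~x4 | x1 | x2) & (~x3 | ~x4 | x2)   (simplify)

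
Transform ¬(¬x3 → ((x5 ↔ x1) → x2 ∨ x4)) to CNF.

¬x3 ∧ (¬x5 ∨ x1) ∧ (¬x1 ∨ x5) ∧ ¬x2 ∧ ¬x4

¬(¬x3 → ((x5 ↔ x1) → x2 ∨ x4))
≡ ¬(¬¬x3 ∨ ((x5 ↔ x1) → x2 ∨ x4))   [eliminate →]
≡ ¬(¬¬x3 ∨ ¬(x5 ↔ x1) ∨ x2 ∨ x4)   [eliminate →]
≡ ¬(¬¬x3 ∨ ¬((x5 → x1) ∧ (x1 → x5)) ∨ x2 ∨ x4)   [eliminate ↔]
≡ ¬(¬¬x3 ∨ ¬((¬x5 ∨ x1) ∧ (x1 → x5)) ∨ x2 ∨ x4)   [eliminate →]
≡ ¬(¬¬x3 ∨ ¬((¬x5 ∨ x1) ∧ (¬x1 ∨ x5)) ∨ x2 ∨ x4)   [eliminate →]
≡ ¬¬¬x3 ∧ ¬¬((¬x5 ∨ x1) ∧ (¬x1 ∨ x5)) ∧ ¬x2 ∧ ¬x4   [De Morgan]
≡ ¬x3 ∧ ¬¬((¬x5 ∨ x1) ∧ (¬x1 ∨ x5)) ∧ ¬x2 ∧ ¬x4   [double negation]
≡ ¬x3 ∧ (¬x5 ∨ x1) ∧ (¬x1 ∨ x5) ∧ ¬x2 ∧ ¬x4   [double negation]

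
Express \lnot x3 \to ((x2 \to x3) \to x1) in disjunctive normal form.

\lnot x3 \to ((x2 \to x3) \to x1)
= \lnot \lnot x3 \lor ((x2 \to x3) \to x1)   [eliminate \to]
= \lnot \lnot x3 \lor \lnot (x2 \to x3) \lor x1   [eliminate \to]
= \lnot \lnot x3 \lor \lnot (\lnot x2 \lor x3) \lor x1   [eliminate \to]
= x3 \lor \lnot (\lnot x2 \lor x3) \lor x1   [double negation]
= x3 \lor (\lnot \lnot x2 \land \lnot x3) \lor x1   [De Morgan]
= x3 \lor (x2 \land \lnot x3) \lor x1   [double negation]

x3 \lor (x2 \land \lnot x3) \lor x1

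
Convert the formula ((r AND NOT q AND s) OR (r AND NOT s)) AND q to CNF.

((r AND NOT q AND s) OR (r AND NOT s)) AND q
= (r OR r) AND (r OR NOT s) AND (NOT q OR r) AND (NOT q OR NOT s) AND (s OR r) AND (s OR NOT s) AND q
= r AND (NOT q OR NOT s) AND q

r AND (NOT q OR NOT s) AND q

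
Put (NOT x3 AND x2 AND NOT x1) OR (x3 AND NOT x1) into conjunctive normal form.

(x2 OR x3) AND NOT x1

(NOT x3 AND x2 AND NOT x1) OR (x3 AND NOT x1)
≡ (NOT x3 OR x3) AND (NOT x3 OR NOT x1) AND (x2 OR x3) AND (x2 OR NOT x1) AND (NOT x1 OR x3) AND (NOT x1 OR NOT x1)   [distribute OR over AND]
≡ (x2 OR x3) AND NOT x1   [simplify]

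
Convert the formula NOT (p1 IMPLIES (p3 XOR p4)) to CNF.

p1 AND (NOT p3 OR p4) AND (NOT p4 OR p3)

NOT (p1 IMPLIES (p3 XOR p4))
= NOT (NOT p1 OR (p3 XOR p4))
= NOT (NOT p1 OR ((p3 OR p4) AND NOT (p3 AND p4)))
= NOT NOT p1 AND NOT ((p3 OR p4) AND NOT (p3 AND p4))
= p1 AND NOT ((p3 OR p4) AND NOT (p3 AND p4))
= p1 AND (NOT (p3 OR p4) OR NOT NOT (p3 AND p4))
= p1 AND ((NOT p3 AND NOT p4) OR NOT NOT (p3 AND p4))
= p1 AND ((NOT p3 AND NOT p4) OR (p3 AND p4))
= p1 AND (NOT p3 OR p3) AND (NOT p3 OR p4) AND (NOT p4 OR p3) AND (NOT p4 OR p4)
= p1 AND (NOT p3 OR p4) AND (NOT p4 OR p3)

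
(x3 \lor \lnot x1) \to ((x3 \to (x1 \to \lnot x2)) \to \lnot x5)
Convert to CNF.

(x3 \lor \lnot x1) \to ((x3 \to (x1 \to \lnot x2)) \to \lnot x5)
= \lnot (x3 \lor \lnot x1) \lor ((x3 \to (x1 \to \lnot x2)) \to \lnot x5)   — eliminate \to
= \lnot (x3 \lor \lnot x1) \lor \lnot (x3 \to (x1 \to \lnot x2)) \lor \lnot x5   — eliminate \to
= \lnot (x3 \lor \lnot x1) \lor \lnot (\lnot x3 \lor (x1 \to \lnot x2)) \lor \lnot x5   — eliminate \to
= \lnot (x3 \lor \lnot x1) \lor \lnot (\lnot x3 \lor \lnot x1 \lor \lnot x2) \lor \lnot x5   — eliminate \to
= (\lnot x3 \land \lnot \lnot x1) \lor \lnot (\lnot x3 \lor \lnot x1 \lor \lnot x2) \lor \lnot x5   — De Morgan
= (\lnot x3 \land x1) \lor \lnot (\lnot x3 \lor \lnot x1 \lor \lnot x2) \lor \lnot x5   — double negation
= (\lnot x3 \land x1) \lor (\lnot \lnot x3 \land \lnot \lnot x1 \land \lnot \lnot x2) \lor \lnot x5   — De Morgan
= (\lnot x3 \land x1) \lor (x3 \land \lnot \lnot x1 \land \lnot \lnot x2) \lor \lnot x5   — double negation
= (\lnot x3 \land x1) \lor (x3 \land x1 \land \lnot \lnot x2) \lor \lnot x5   — double negation
= (\lnot x3 \land x1) \lor (x3 \land x1 \land x2) \lor \lnot x5   — double negation
= (\lnot x3 \lor x3 \lor \lnot x5) \land (\lnot x3 \lor x1 \lor \lnot x5) \land (\lnot x3 \lor x2 \lor \lnot x5) \land (x1 \lor x3 \lor \lnot x5) \land (x1 \lor x1 \lor \lnot x5) \land (x1 \lor x2 \lor \lnot x5)   — distribute \lor over \land
= (\lnot x3 \lor x2 \lor \lnot x5) \land (x1 \lor \lnot x5)   — simplify

(\lnot x3 \lor x2 \lor \lnot x5) \land (x1 \lor \lnot x5)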